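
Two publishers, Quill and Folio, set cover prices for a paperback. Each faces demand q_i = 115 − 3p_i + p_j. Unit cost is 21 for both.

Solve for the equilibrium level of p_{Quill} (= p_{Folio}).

Quill's profit: π = (p_{Quill} − 21)(115 − 3p_{Quill} + p_{Folio}).
∂π/∂p_{Quill} = 178 − 6p_{Quill} + p_{Folio} = 0 ⇒ p_{Quill} = 89/3 + (1/6)p_{Folio}.
Setting p_{Quill} = p_{Folio} in the reaction function: p_{Quill} = 89/3 + (1/6)p_{Quill}, so p_{Quill} = (89/3) / (5/6) = 35.6.

35.6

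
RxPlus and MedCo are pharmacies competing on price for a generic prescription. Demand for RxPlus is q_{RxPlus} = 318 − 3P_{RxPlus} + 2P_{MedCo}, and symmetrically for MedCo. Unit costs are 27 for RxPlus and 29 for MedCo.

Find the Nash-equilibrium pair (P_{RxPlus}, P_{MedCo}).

RxPlus's profit: π = (P_{RxPlus} − 27)(318 − 3P_{RxPlus} + 2P_{MedCo}).
∂π/∂P_{RxPlus} = 399 − 6P_{RxPlus} + 2P_{MedCo} = 0 ⇒ P_{RxPlus} = 66.5 + (1/3)P_{MedCo}.
Similarly P_{MedCo} = 67.5 + (1/3)P_{RxPlus}.
Substituting the second reaction function into the first: P_{RxPlus} = 66.5 + (1/3)(67.5 + (1/3)P_{RxPlus}), which gives (8/9)P_{RxPlus} = 89 ⇒ P_{RxPlus} = 100.125.
Then P_{MedCo} = 67.5 + (1/3)·100.125 = 100.875.

100.125, 100.875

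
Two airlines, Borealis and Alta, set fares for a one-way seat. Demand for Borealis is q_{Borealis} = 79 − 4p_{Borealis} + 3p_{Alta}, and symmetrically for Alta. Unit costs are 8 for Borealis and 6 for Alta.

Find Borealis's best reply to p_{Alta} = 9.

17.25

Borealis's profit: π = (p_{Borealis} − 8)(79 − 4p_{Borealis} + 3p_{Alta}).
∂π/∂p_{Borealis} = 111 − 8p_{Borealis} + 3p_{Alta} = 0 ⇒ p_{Borealis} = 13.875 + 0.375p_{Alta}.
At p_{Alta} = 9: p_{Borealis} = 13.875 + 0.375·9 = 17.25.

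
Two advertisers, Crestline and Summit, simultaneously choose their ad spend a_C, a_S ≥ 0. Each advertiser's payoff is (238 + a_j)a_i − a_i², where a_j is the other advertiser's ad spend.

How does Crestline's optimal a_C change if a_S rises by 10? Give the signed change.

Crestline's payoff is (238 + a_S)a_C − a_C².
∂π/∂a_C = 238 + a_S − 2a_C = 0, so a_C = 119 + 0.5a_S.
The reaction-function slope is 0.5, so a 10-unit rise in a_S moves a_C by 0.5 × 10 = 5. Crestline's best response rises — the actions are strategic complements.

5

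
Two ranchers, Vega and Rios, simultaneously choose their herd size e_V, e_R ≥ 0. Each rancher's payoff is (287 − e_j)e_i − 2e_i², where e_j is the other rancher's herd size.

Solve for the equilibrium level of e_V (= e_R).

57.4

Vega's payoff is (287 − e_R)e_V − 2e_V².
∂π/∂e_V = 287 − e_R − 4e_V = 0, so e_V = 71.75 − 0.25e_R.
By symmetry e_R = e_V; substituting into the reaction function, 1.25e_V = 71.75 and e_V = 57.4.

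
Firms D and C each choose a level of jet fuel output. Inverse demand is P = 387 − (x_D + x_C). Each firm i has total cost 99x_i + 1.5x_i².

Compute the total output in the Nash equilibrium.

Firm D's profit: π = x_D(387 − (x_D + x_C)) − 99x_D − 1.5x_D².
∂π/∂x_D = 288 − 5x_D − x_C = 0, so x_D = 57.6 − 0.2x_C.
The game is symmetric, so in equilibrium x_C = x_D: the reaction function gives 1.2x_D = 57.6, hence x_D = 48.
Total output: 48 + 48 = 96.

96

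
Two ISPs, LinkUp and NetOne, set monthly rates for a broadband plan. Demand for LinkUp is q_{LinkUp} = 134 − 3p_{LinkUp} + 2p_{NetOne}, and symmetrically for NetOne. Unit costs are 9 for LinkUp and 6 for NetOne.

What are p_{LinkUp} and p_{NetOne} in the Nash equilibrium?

39.6875, 38.5625

LinkUp's profit: π = (p_{LinkUp} − 9)(134 − 3p_{LinkUp} + 2p_{NetOne}).
∂π/∂p_{LinkUp} = 161 − 6p_{LinkUp} + 2p_{NetOne} = 0 ⇒ p_{LinkUp} = 161/6 + (1/3)p_{NetOne}.
Similarly p_{NetOne} = 76/3 + (1/3)p_{LinkUp}.
Substituting the second reaction function into the first: p_{LinkUp} = 161/6 + (1/3)(76/3 + (1/3)p_{LinkUp}), which gives (8/9)p_{LinkUp} = 635/18 ⇒ p_{LinkUp} = 39.6875.
Then p_{NetOne} = 76/3 + (1/3)·39.6875 = 38.5625.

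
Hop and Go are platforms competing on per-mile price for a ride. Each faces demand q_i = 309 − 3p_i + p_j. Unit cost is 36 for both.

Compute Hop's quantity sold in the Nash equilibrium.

142.2

Hop's profit: π = (p_{Hop} − 36)(309 − 3p_{Hop} + p_{Go}).
∂π/∂p_{Hop} = 417 − 6p_{Hop} + p_{Go} = 0 ⇒ p_{Hop} = 69.5 + (1/6)p_{Go}.
Setting p_{Hop} = p_{Go} in the reaction function: p_{Hop} = 69.5 + (1/6)p_{Hop}, so p_{Hop} = 69.5 / (5/6) = 83.4.
q_{Hop} = 309 − 3·83.4 + 83.4 = 142.2.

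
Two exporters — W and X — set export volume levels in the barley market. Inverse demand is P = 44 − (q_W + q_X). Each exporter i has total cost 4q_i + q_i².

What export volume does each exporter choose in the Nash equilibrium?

8

Exporter W's profit: π = q_W(44 − (q_W + q_X)) − 4q_W − q_W².
∂π/∂q_W = 40 − 4q_W − q_X = 0, so q_W = 10 − 0.25q_X.
The game is symmetric, so in equilibrium q_X = q_W: the reaction function gives 1.25q_W = 10, hence q_W = 8.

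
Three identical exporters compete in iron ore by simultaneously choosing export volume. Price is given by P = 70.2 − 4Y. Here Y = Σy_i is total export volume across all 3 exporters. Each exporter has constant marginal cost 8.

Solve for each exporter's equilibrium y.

A representative exporter's profit is π_i = y_i(70.2 − 4Y) − 8y_i, with Y = y_i + Σ_{j≠i} y_j.
First-order condition: 62.2 − 8y_i − 4Σ_{j≠i} y_j = 0.
Imposing symmetry (y_j = y for all j) turns Σ_{j≠i} y_j into 2y, so 62.2 = 16y and y = 3.8875.

3.8875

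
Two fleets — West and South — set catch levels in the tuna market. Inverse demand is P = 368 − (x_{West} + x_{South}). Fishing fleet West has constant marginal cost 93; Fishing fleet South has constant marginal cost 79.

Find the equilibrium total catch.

188

Fishing fleet West's profit: π = x_{West}(368 − (x_{West} + x_{South})) − 93x_{West}.
∂π/∂x_{West} = 275 − 2x_{West} − x_{South} = 0, so x_{West} = 137.5 − 0.5x_{South}.
By the same steps for South: x_{South} = 144.5 − 0.5x_{West}.
Substituting the second reaction function into the first: x_{West} = 137.5 − 0.5(144.5 − 0.5x_{West}), which gives 0.75x_{West} = 65.25 ⇒ x_{West} = 87.
Then x_{South} = 144.5 − 0.5·87 = 101.
Total catch: 87 + 101 = 188.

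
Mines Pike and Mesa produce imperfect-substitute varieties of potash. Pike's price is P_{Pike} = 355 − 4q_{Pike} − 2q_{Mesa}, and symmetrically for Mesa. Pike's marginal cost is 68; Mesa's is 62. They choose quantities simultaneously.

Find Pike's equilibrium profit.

3249

Mine Pike's profit: π = q_{Pike}(355 − 4q_{Pike} − 2q_{Mesa}) − 68q_{Pike}.
∂π/∂q_{Pike} = 287 − 8q_{Pike} − 2q_{Mesa} = 0 ⇒ q_{Pike} = 35.875 − 0.25q_{Mesa}.
Similarly q_{Mesa} = 36.625 − 0.25q_{Pike}.
Solving the two reaction functions simultaneously: (1 − (−0.25)(−0.25))q_{Pike} = 35.875 − 0.25·36.625, so 0.9375q_{Pike} = 855/32 and q_{Pike} = 28.5.
Then q_{Mesa} = 36.625 − 0.25·28.5 = 29.5.
P_{Pike} = 355 − 4·28.5 − 2·29.5 = 182.
Profit = (182 − 68)·28.5 = 3249.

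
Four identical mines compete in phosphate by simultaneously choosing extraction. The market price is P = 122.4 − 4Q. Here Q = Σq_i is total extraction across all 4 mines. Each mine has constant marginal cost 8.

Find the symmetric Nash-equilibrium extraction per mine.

A representative mine's profit is π_i = q_i(122.4 − 4Q) − 8q_i, with Q = q_i + Σ_{j≠i} q_j.
First-order condition: 114.4 − 8q_i − 4Σ_{j≠i} q_j = 0.
In a symmetric equilibrium every mine chooses the same q, so Σ_{j≠i} q_j = 3q. The condition becomes 114.4 − 20q = 0, giving q = 114.4/20 = 5.72.

5.72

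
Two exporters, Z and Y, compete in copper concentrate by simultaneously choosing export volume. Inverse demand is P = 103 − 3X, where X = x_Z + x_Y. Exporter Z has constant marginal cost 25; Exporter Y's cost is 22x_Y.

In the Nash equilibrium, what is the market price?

50

Exporter Z's profit: π = x_Z(103 − 3(x_Z + x_Y)) − 25x_Z.
∂π/∂x_Z = 78 − 6x_Z − 3x_Y = 0, so x_Z = 13 − 0.5x_Y.
By the same steps for Y: x_Y = 13.5 − 0.5x_Z.
Solving the two reaction functions simultaneously: (1 − (−0.5)(−0.5))x_Z = 13 − 0.5·13.5, so 0.75x_Z = 6.25 and x_Z = 25/3.
Then x_Y = 13.5 − 0.5·(25/3) = 28/3.
Equilibrium price: P = 103 − 3·(53/3) = 50.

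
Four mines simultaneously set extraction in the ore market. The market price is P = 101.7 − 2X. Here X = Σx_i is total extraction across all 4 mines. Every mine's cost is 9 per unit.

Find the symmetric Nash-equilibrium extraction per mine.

9.27

A representative mine's profit is π_i = x_i(101.7 − 2X) − 9x_i, with X = x_i + Σ_{j≠i} x_j.
First-order condition: 92.7 − 4x_i − 2Σ_{j≠i} x_j = 0.
In a symmetric equilibrium every mine chooses the same x, so Σ_{j≠i} x_j = 3x. The condition becomes 92.7 − 10x = 0, giving x = 92.7/10 = 9.27.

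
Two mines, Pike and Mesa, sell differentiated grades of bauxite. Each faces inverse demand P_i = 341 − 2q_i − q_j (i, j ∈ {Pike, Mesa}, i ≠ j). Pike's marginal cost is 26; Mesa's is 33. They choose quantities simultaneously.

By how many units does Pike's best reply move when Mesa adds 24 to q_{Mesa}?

-6

Mine Pike's profit: π = q_{Pike}(341 − 2q_{Pike} − q_{Mesa}) − 26q_{Pike}.
∂π/∂q_{Pike} = 315 − 4q_{Pike} − q_{Mesa} = 0 ⇒ q_{Pike} = 78.75 − 0.25q_{Mesa}.
The reaction-function slope is −0.25, so a 24-unit rise in q_{Mesa} moves q_{Pike} by −0.25 × 24 = −6. Pike's best response falls — the actions are strategic substitutes.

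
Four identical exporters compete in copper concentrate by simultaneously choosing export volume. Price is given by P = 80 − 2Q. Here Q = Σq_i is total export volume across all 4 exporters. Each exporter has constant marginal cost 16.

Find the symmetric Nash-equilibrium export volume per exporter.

A representative exporter's profit is π_i = q_i(80 − 2Q) − 16q_i, with Q = q_i + Σ_{j≠i} q_j.
First-order condition: 64 − 4q_i − 2Σ_{j≠i} q_j = 0.
With identical exporters, set every q_j = q: then 64 − 4q − 6q = 0, i.e. q = 64/10 = 6.4.

6.4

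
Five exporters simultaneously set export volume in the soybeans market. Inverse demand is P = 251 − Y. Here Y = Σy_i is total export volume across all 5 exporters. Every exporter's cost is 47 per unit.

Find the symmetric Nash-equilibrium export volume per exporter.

A representative exporter's profit is π_i = y_i(251 − Y) − 47y_i, with Y = y_i + Σ_{j≠i} y_j.
First-order condition: 204 − 2y_i − Σ_{j≠i} y_j = 0.
Imposing symmetry (y_j = y for all j) turns Σ_{j≠i} y_j into 4y, so 204 = 6y and y = 34.

34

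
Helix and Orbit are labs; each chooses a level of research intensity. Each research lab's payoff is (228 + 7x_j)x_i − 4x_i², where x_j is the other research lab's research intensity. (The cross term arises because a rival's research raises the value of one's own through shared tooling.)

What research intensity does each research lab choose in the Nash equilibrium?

228

Helix's payoff is (228 + 7x_O)x_H − 4x_H².
∂π/∂x_H = 228 + 7x_O − 8x_H = 0, so x_H = 28.5 + 0.875x_O.
The game is symmetric, so in equilibrium x_O = x_H: the reaction function gives 0.125x_H = 28.5, hence x_H = 228.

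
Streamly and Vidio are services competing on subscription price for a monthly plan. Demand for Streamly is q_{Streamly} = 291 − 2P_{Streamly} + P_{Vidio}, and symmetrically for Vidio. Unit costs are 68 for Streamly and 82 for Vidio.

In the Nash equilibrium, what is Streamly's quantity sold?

152.4

Streamly's profit: π = (P_{Streamly} − 68)(291 − 2P_{Streamly} + P_{Vidio}).
∂π/∂P_{Streamly} = 427 − 4P_{Streamly} + P_{Vidio} = 0 ⇒ P_{Streamly} = 106.75 + 0.25P_{Vidio}.
Similarly P_{Vidio} = 113.75 + 0.25P_{Streamly}.
Plugging P_{Vidio} into Streamly's best response: P_{Streamly} = 106.75 + 0.25(113.75 + 0.25P_{Streamly}) ⇒ 0.9375P_{Streamly} = 135.1875, so P_{Streamly} = 144.2.
Then P_{Vidio} = 113.75 + 0.25·144.2 = 149.8.
q_{Streamly} = 291 − 2·144.2 + 149.8 = 152.4.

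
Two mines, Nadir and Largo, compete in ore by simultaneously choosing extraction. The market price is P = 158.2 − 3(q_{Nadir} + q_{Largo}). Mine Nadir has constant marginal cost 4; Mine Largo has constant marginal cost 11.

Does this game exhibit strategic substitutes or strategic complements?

strategic substitutes

Mine Nadir's profit: π = q_{Nadir}(158.2 − 3(q_{Nadir} + q_{Largo})) − 4q_{Nadir}.
∂π/∂q_{Nadir} = 154.2 − 6q_{Nadir} − 3q_{Largo} = 0, so q_{Nadir} = 25.7 − 0.5q_{Largo}.
The best-response slope dq_{Nadir}/dq_{Largo} = −0.5 < 0: the reaction function is downward-sloping, so the choices are strategic substitutes.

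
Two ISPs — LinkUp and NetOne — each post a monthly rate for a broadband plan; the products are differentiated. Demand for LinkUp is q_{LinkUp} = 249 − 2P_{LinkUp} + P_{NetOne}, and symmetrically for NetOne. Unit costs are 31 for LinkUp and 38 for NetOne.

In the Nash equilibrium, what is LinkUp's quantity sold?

147.2

LinkUp's profit: π = (P_{LinkUp} − 31)(249 − 2P_{LinkUp} + P_{NetOne}).
∂π/∂P_{LinkUp} = 311 − 4P_{LinkUp} + P_{NetOne} = 0 ⇒ P_{LinkUp} = 77.75 + 0.25P_{NetOne}.
Similarly P_{NetOne} = 81.25 + 0.25P_{LinkUp}.
Plugging P_{NetOne} into LinkUp's best response: P_{LinkUp} = 77.75 + 0.25(81.25 + 0.25P_{LinkUp}) ⇒ 0.9375P_{LinkUp} = 98.0625, so P_{LinkUp} = 104.6.
Then P_{NetOne} = 81.25 + 0.25·104.6 = 107.4.
q_{LinkUp} = 249 − 2·104.6 + 107.4 = 147.2.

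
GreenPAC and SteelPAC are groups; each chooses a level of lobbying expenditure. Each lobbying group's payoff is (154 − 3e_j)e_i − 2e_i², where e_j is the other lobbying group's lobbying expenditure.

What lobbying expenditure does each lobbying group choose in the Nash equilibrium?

22

GreenPAC's payoff is (154 − 3e_S)e_G − 2e_G².
∂π/∂e_G = 154 − 3e_S − 4e_G = 0, so e_G = 38.5 − 0.75e_S.
The game is symmetric, so in equilibrium e_S = e_G: the reaction function gives 1.75e_G = 38.5, hence e_G = 22.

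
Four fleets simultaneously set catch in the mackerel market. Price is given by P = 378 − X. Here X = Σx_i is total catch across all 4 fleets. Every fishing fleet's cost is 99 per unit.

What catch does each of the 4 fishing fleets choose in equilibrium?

A representative fishing fleet's profit is π_i = x_i(378 − X) − 99x_i, with X = x_i + Σ_{j≠i} x_j.
First-order condition: 279 − 2x_i − Σ_{j≠i} x_j = 0.
In a symmetric equilibrium every fishing fleet chooses the same x, so Σ_{j≠i} x_j = 3x. The condition becomes 279 − 5x = 0, giving x = 279/5 = 55.8.

55.8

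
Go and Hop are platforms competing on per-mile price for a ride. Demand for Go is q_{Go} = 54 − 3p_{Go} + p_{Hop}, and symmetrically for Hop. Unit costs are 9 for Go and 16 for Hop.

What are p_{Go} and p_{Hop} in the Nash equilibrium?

Go's profit: π = (p_{Go} − 9)(54 − 3p_{Go} + p_{Hop}).
∂π/∂p_{Go} = 81 − 6p_{Go} + p_{Hop} = 0 ⇒ p_{Go} = 13.5 + (1/6)p_{Hop}.
Similarly p_{Hop} = 17 + (1/6)p_{Go}.
Solving the two reaction functions simultaneously: (1 − (1/6)(1/6))p_{Go} = 13.5 + (1/6)·17, so (35/36)p_{Go} = 49/3 and p_{Go} = 16.8.
Then p_{Hop} = 17 + (1/6)·16.8 = 19.8.

16.8, 19.8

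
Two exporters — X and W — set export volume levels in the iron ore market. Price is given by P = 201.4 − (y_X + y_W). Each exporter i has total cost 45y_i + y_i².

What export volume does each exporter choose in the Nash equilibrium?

31.28

Exporter X's profit: π = y_X(201.4 − (y_X + y_W)) − 45y_X − y_X².
∂π/∂y_X = 156.4 − 4y_X − y_W = 0, so y_X = 39.1 − 0.25y_W.
Setting y_X = y_W in the reaction function: y_X = 39.1 − 0.25y_X, so y_X = 39.1 / 1.25 = 31.28.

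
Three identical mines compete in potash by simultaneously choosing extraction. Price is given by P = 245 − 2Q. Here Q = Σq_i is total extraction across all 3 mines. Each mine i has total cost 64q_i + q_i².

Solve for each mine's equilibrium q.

A representative mine's profit is π_i = q_i(245 − 2Q) − 64q_i − q_i², with Q = q_i + Σ_{j≠i} q_j.
First-order condition: 181 − 6q_i − 2Σ_{j≠i} q_j = 0.
With identical mines, set every q_j = q: then 181 − 6q − 4q = 0, i.e. q = 181/10 = 18.1.

18.1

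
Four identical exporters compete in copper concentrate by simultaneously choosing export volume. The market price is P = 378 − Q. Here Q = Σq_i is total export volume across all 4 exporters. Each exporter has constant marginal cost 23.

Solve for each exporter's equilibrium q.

A representative exporter's profit is π_i = q_i(378 − Q) − 23q_i, with Q = q_i + Σ_{j≠i} q_j.
First-order condition: 355 − 2q_i − Σ_{j≠i} q_j = 0.
In a symmetric equilibrium every exporter chooses the same q, so Σ_{j≠i} q_j = 3q. The condition becomes 355 − 5q = 0, giving q = 355/5 = 71.

71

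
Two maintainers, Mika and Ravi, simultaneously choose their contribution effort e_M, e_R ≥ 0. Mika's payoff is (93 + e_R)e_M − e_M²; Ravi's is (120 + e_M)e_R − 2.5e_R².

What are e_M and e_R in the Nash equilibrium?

Expanding Mika's payoff: 93e_M + e_Re_M − e_M².
∂π/∂e_M = 93 + e_R − 2e_M = 0, so e_M = 46.5 + 0.5e_R.
Likewise for Ravi: e_R = 24 + 0.2e_M.
Solving the two reaction functions simultaneously: (1 − (0.5)(0.2))e_M = 46.5 + 0.5·24, so 0.9e_M = 58.5 and e_M = 65.
Then e_R = 24 + 0.2·65 = 37.

65, 37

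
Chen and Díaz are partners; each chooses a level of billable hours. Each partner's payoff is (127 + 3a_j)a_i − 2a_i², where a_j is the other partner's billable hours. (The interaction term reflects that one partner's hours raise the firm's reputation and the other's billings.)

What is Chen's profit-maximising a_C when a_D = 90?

99.25

Chen's payoff is (127 + 3a_D)a_C − 2a_C².
∂π/∂a_C = 127 + 3a_D − 4a_C = 0, so a_C = 31.75 + 0.75a_D.
At a_D = 90: a_C = 31.75 + 0.75·90 = 99.25.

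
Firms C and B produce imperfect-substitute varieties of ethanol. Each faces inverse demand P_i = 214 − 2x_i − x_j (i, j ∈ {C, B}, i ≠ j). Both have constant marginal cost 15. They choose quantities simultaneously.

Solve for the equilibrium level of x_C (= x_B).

39.8

Firm C's profit: π = x_C(214 − 2x_C − x_B) − 15x_C.
∂π/∂x_C = 199 − 4x_C − x_B = 0 ⇒ x_C = 49.75 − 0.25x_B.
The game is symmetric, so in equilibrium x_B = x_C: the reaction function gives 1.25x_C = 49.75, hence x_C = 39.8.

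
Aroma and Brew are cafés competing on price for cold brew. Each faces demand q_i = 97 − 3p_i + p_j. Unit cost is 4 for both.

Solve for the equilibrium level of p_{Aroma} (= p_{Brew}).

21.8

Aroma's profit: π = (p_{Aroma} − 4)(97 − 3p_{Aroma} + p_{Brew}).
∂π/∂p_{Aroma} = 109 − 6p_{Aroma} + p_{Brew} = 0 ⇒ p_{Aroma} = 109/6 + (1/6)p_{Brew}.
Setting p_{Aroma} = p_{Brew} in the reaction function: p_{Aroma} = 109/6 + (1/6)p_{Aroma}, so p_{Aroma} = (109/6) / (5/6) = 21.8.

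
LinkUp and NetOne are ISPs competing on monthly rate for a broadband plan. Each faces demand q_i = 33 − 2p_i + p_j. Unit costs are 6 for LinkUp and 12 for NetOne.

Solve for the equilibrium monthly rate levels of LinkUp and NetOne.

15.8, 18.2

LinkUp's profit: π = (p_{LinkUp} − 6)(33 − 2p_{LinkUp} + p_{NetOne}).
∂π/∂p_{LinkUp} = 45 − 4p_{LinkUp} + p_{NetOne} = 0 ⇒ p_{LinkUp} = 11.25 + 0.25p_{NetOne}.
Similarly p_{NetOne} = 14.25 + 0.25p_{LinkUp}.
Plugging p_{NetOne} into LinkUp's best response: p_{LinkUp} = 11.25 + 0.25(14.25 + 0.25p_{LinkUp}) ⇒ 0.9375p_{LinkUp} = 14.8125, so p_{LinkUp} = 15.8.
Then p_{NetOne} = 14.25 + 0.25·15.8 = 18.2.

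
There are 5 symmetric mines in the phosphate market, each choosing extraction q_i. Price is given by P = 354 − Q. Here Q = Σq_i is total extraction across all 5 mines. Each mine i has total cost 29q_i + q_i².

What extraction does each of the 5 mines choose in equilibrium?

A representative mine's profit is π_i = q_i(354 − Q) − 29q_i − q_i², with Q = q_i + Σ_{j≠i} q_j.
First-order condition: 325 − 4q_i − Σ_{j≠i} q_j = 0.
With identical mines, set every q_j = q: then 325 − 4q − 4q = 0, i.e. q = 325/8 = 40.625.

40.625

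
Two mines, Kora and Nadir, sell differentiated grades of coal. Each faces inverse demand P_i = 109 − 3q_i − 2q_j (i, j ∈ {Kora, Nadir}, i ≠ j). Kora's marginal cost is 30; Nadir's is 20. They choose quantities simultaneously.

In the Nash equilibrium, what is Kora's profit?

256.6875

Mine Kora's profit: π = q_{Kora}(109 − 3q_{Kora} − 2q_{Nadir}) − 30q_{Kora}.
∂π/∂q_{Kora} = 79 − 6q_{Kora} − 2q_{Nadir} = 0 ⇒ q_{Kora} = 79/6 − (1/3)q_{Nadir}.
Similarly q_{Nadir} = 89/6 − (1/3)q_{Kora}.
Plugging q_{Nadir} into Kora's best response: q_{Kora} = 79/6 − (1/3)(89/6 − (1/3)q_{Kora}) ⇒ (8/9)q_{Kora} = 74/9, so q_{Kora} = 9.25.
Then q_{Nadir} = 89/6 − (1/3)·9.25 = 11.75.
P_{Kora} = 109 − 3·9.25 − 2·11.75 = 57.75.
Profit = (57.75 − 30)·9.25 = 256.6875.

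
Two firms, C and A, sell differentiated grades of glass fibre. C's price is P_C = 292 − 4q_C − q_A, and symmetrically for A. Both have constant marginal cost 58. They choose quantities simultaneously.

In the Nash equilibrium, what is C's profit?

2704

Firm C's profit: π = q_C(292 − 4q_C − q_A) − 58q_C.
∂π/∂q_C = 234 − 8q_C − q_A = 0 ⇒ q_C = 29.25 − 0.125q_A.
By symmetry q_A = q_C; substituting into the reaction function, 1.125q_C = 29.25 and q_C = 26.
P_C = 292 − 4·26 − 26 = 162.
Profit = (162 − 58)·26 = 2704.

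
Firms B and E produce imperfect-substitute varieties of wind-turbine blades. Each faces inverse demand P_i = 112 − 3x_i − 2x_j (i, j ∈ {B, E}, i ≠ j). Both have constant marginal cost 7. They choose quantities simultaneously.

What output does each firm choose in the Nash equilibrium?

13.125

Firm B's profit: π = x_B(112 − 3x_B − 2x_E) − 7x_B.
∂π/∂x_B = 105 − 6x_B − 2x_E = 0 ⇒ x_B = 17.5 − (1/3)x_E.
The game is symmetric, so in equilibrium x_E = x_B: the reaction function gives (4/3)x_B = 17.5, hence x_B = 13.125.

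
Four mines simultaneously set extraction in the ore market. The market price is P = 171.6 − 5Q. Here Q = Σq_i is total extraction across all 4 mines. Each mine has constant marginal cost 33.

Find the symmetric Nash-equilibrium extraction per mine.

5.544

A representative mine's profit is π_i = q_i(171.6 − 5Q) − 33q_i, with Q = q_i + Σ_{j≠i} q_j.
First-order condition: 138.6 − 10q_i − 5Σ_{j≠i} q_j = 0.
With identical mines, set every q_j = q: then 138.6 − 10q − 15q = 0, i.e. q = 138.6/25 = 5.544.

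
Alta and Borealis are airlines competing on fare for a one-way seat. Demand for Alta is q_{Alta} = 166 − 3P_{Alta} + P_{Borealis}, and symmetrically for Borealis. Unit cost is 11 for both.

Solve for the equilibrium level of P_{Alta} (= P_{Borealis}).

Alta's profit: π = (P_{Alta} − 11)(166 − 3P_{Alta} + P_{Borealis}).
∂π/∂P_{Alta} = 199 − 6P_{Alta} + P_{Borealis} = 0 ⇒ P_{Alta} = 199/6 + (1/6)P_{Borealis}.
The game is symmetric, so in equilibrium P_{Borealis} = P_{Alta}: the reaction function gives (5/6)P_{Alta} = 199/6, hence P_{Alta} = 39.8.

39.8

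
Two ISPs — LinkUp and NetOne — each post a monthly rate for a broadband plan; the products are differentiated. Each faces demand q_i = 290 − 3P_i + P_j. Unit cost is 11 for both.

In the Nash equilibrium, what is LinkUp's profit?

8618.88

LinkUp's profit: π = (P_{LinkUp} − 11)(290 − 3P_{LinkUp} + P_{NetOne}).
∂π/∂P_{LinkUp} = 323 − 6P_{LinkUp} + P_{NetOne} = 0 ⇒ P_{LinkUp} = 323/6 + (1/6)P_{NetOne}.
By symmetry P_{NetOne} = P_{LinkUp}; substituting into the reaction function, (5/6)P_{LinkUp} = 323/6 and P_{LinkUp} = 64.6.
q_{LinkUp} = 290 − 3·64.6 + 64.6 = 160.8.
Profit = (64.6 − 11)·160.8 = 8618.88.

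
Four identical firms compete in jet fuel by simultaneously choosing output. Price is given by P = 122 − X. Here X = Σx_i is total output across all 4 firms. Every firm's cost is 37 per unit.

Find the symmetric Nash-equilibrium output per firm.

17

A representative firm's profit is π_i = x_i(122 − X) − 37x_i, with X = x_i + Σ_{j≠i} x_j.
First-order condition: 85 − 2x_i − Σ_{j≠i} x_j = 0.
In a symmetric equilibrium every firm chooses the same x, so Σ_{j≠i} x_j = 3x. The condition becomes 85 − 5x = 0, giving x = 85/5 = 17.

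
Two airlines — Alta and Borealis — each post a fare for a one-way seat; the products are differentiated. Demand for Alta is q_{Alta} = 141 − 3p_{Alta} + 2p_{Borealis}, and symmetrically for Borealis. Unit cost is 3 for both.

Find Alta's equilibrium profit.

3570.75

Alta's profit: π = (p_{Alta} − 3)(141 − 3p_{Alta} + 2p_{Borealis}).
∂π/∂p_{Alta} = 150 − 6p_{Alta} + 2p_{Borealis} = 0 ⇒ p_{Alta} = 25 + (1/3)p_{Borealis}.
The game is symmetric, so in equilibrium p_{Borealis} = p_{Alta}: the reaction function gives (2/3)p_{Alta} = 25, hence p_{Alta} = 37.5.
q_{Alta} = 141 − 3·37.5 + 2·37.5 = 103.5.
Profit = (37.5 − 3)·103.5 = 3570.75.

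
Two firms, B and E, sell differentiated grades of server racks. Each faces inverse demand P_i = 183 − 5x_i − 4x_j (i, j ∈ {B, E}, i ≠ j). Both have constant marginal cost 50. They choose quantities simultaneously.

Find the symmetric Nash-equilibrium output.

Firm B's profit: π = x_B(183 − 5x_B − 4x_E) − 50x_B.
∂π/∂x_B = 133 − 10x_B − 4x_E = 0 ⇒ x_B = 13.3 − 0.4x_E.
The game is symmetric, so in equilibrium x_E = x_B: the reaction function gives 1.4x_B = 13.3, hence x_B = 9.5.

9.5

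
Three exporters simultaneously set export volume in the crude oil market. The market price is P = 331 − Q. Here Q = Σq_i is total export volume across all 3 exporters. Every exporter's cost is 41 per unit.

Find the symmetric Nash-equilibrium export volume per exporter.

72.5

A representative exporter's profit is π_i = q_i(331 − Q) − 41q_i, with Q = q_i + Σ_{j≠i} q_j.
First-order condition: 290 − 2q_i − Σ_{j≠i} q_j = 0.
With identical exporters, set every q_j = q: then 290 − 2q − 2q = 0, i.e. q = 290/4 = 72.5.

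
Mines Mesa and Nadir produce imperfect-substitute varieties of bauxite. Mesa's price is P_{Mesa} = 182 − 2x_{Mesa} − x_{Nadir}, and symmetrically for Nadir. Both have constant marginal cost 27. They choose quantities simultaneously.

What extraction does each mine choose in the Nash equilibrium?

31

Mine Mesa's profit: π = x_{Mesa}(182 − 2x_{Mesa} − x_{Nadir}) − 27x_{Mesa}.
∂π/∂x_{Mesa} = 155 − 4x_{Mesa} − x_{Nadir} = 0 ⇒ x_{Mesa} = 38.75 − 0.25x_{Nadir}.
Setting x_{Mesa} = x_{Nadir} in the reaction function: x_{Mesa} = 38.75 − 0.25x_{Mesa}, so x_{Mesa} = 38.75 / 1.25 = 31.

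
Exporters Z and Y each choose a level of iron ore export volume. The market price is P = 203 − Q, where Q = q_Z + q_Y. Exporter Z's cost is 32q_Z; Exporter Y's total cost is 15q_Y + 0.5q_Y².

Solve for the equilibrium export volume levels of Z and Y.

Exporter Z's profit: π = q_Z(203 − (q_Z + q_Y)) − 32q_Z.
∂π/∂q_Z = 171 − 2q_Z − q_Y = 0, so q_Z = 85.5 − 0.5q_Y.
For Y: ∂π/∂q_Y = 188 − 3q_Y − q_Z = 0 ⇒ q_Y = 188/3 − (1/3)q_Z.
Substituting the second reaction function into the first: q_Z = 85.5 − 0.5(188/3 − (1/3)q_Z), which gives (5/6)q_Z = 325/6 ⇒ q_Z = 65.
Then q_Y = 188/3 − (1/3)·65 = 41.

65, 41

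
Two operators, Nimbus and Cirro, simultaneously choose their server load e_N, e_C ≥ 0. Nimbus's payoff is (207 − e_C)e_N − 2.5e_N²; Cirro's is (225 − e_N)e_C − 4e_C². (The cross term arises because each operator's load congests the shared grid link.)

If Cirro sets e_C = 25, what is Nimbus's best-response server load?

Expanding Nimbus's payoff: 207e_N − e_Ce_N − 2.5e_N².
∂π/∂e_N = 207 − e_C − 5e_N = 0, so e_N = 41.4 − 0.2e_C.
At e_C = 25: e_N = 41.4 − 0.2·25 = 36.4.

36.4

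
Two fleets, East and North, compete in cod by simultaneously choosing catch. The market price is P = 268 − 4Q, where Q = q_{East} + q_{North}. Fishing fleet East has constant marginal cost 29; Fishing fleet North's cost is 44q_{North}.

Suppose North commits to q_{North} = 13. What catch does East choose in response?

Fishing fleet East's profit: π = q_{East}(268 − 4(q_{East} + q_{North})) − 29q_{East}.
∂π/∂q_{East} = 239 − 8q_{East} − 4q_{North} = 0, so q_{East} = 29.875 − 0.5q_{North}.
At q_{North} = 13: q_{East} = 29.875 − 0.5·13 = 23.375.

23.375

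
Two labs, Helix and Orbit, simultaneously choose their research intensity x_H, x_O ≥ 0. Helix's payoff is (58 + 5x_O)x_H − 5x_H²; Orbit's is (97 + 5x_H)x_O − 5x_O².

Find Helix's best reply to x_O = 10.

10.8

Expanding Helix's payoff: 58x_H + 5x_Ox_H − 5x_H².
∂π/∂x_H = 58 + 5x_O − 10x_H = 0, so x_H = 5.8 + 0.5x_O.
At x_O = 10: x_H = 5.8 + 0.5·10 = 10.8.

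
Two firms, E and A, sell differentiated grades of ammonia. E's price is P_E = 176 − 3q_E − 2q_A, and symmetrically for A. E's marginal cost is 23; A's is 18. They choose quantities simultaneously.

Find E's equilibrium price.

Firm E's profit: π = q_E(176 − 3q_E − 2q_A) − 23q_E.
∂π/∂q_E = 153 − 6q_E − 2q_A = 0 ⇒ q_E = 25.5 − (1/3)q_A.
Similarly q_A = 79/3 − (1/3)q_E.
Solving the two reaction functions simultaneously: (1 − (−1/3)(−1/3))q_E = 25.5 − (1/3)·(79/3), so (8/9)q_E = 301/18 and q_E = 18.8125.
Then q_A = 79/3 − (1/3)·18.8125 = 20.0625.
P_E = 176 − 3·18.8125 − 2·20.0625 = 79.4375.

79.4375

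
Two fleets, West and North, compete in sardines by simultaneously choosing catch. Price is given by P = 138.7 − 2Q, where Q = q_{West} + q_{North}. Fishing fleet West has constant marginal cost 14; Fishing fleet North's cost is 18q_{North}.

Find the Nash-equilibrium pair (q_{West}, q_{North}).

21.45, 19.45

Fishing fleet West's profit: π = q_{West}(138.7 − 2(q_{West} + q_{North})) − 14q_{West}.
∂π/∂q_{West} = 124.7 − 4q_{West} − 2q_{North} = 0, so q_{West} = 31.175 − 0.5q_{North}.
By the same steps for North: q_{North} = 30.175 − 0.5q_{West}.
Solving the two reaction functions simultaneously: (1 − (−0.5)(−0.5))q_{West} = 31.175 − 0.5·30.175, so 0.75q_{West} = 16.0875 and q_{West} = 21.45.
Then q_{North} = 30.175 − 0.5·21.45 = 19.45.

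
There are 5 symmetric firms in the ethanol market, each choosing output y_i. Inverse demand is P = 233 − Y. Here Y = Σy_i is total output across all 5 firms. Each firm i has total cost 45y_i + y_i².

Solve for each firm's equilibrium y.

23.5

A representative firm's profit is π_i = y_i(233 − Y) − 45y_i − y_i², with Y = y_i + Σ_{j≠i} y_j.
First-order condition: 188 − 4y_i − Σ_{j≠i} y_j = 0.
With identical firms, set every y_j = y: then 188 − 4y − 4y = 0, i.e. y = 188/8 = 23.5.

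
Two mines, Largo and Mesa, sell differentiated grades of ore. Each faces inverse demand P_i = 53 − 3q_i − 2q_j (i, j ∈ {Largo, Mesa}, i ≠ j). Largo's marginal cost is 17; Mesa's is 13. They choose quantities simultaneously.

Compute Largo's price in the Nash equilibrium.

29.75

Mine Largo's profit: π = q_{Largo}(53 − 3q_{Largo} − 2q_{Mesa}) − 17q_{Largo}.
∂π/∂q_{Largo} = 36 − 6q_{Largo} − 2q_{Mesa} = 0 ⇒ q_{Largo} = 6 − (1/3)q_{Mesa}.
Similarly q_{Mesa} = 20/3 − (1/3)q_{Largo}.
Plugging q_{Mesa} into Largo's best response: q_{Largo} = 6 − (1/3)(20/3 − (1/3)q_{Largo}) ⇒ (8/9)q_{Largo} = 34/9, so q_{Largo} = 4.25.
Then q_{Mesa} = 20/3 − (1/3)·4.25 = 5.25.
P_{Largo} = 53 − 3·4.25 − 2·5.25 = 29.75.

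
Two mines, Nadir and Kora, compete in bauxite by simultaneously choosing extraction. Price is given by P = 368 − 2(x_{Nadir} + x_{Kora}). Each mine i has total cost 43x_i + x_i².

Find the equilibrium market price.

205.5

Mine Nadir's profit: π = x_{Nadir}(368 − 2(x_{Nadir} + x_{Kora})) − 43x_{Nadir} − x_{Nadir}².
∂π/∂x_{Nadir} = 325 − 6x_{Nadir} − 2x_{Kora} = 0, so x_{Nadir} = 325/6 − (1/3)x_{Kora}.
Setting x_{Nadir} = x_{Kora} in the reaction function: x_{Nadir} = 325/6 − (1/3)x_{Nadir}, so x_{Nadir} = (325/6) / (4/3) = 40.625.
Equilibrium price: P = 368 − 2·81.25 = 205.5.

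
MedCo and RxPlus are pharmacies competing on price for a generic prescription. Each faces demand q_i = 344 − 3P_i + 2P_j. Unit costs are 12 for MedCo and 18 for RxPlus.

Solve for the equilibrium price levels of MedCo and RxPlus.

96.125, 98.375

MedCo's profit: π = (P_{MedCo} − 12)(344 − 3P_{MedCo} + 2P_{RxPlus}).
∂π/∂P_{MedCo} = 380 − 6P_{MedCo} + 2P_{RxPlus} = 0 ⇒ P_{MedCo} = 190/3 + (1/3)P_{RxPlus}.
Similarly P_{RxPlus} = 199/3 + (1/3)P_{MedCo}.
Plugging P_{RxPlus} into MedCo's best response: P_{MedCo} = 190/3 + (1/3)(199/3 + (1/3)P_{MedCo}) ⇒ (8/9)P_{MedCo} = 769/9, so P_{MedCo} = 96.125.
Then P_{RxPlus} = 199/3 + (1/3)·96.125 = 98.375.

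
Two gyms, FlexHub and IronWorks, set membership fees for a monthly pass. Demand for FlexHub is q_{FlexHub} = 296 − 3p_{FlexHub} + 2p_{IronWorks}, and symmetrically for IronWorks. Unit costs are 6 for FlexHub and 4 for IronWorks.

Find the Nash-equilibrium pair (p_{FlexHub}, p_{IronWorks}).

78.125, 77.375

FlexHub's profit: π = (p_{FlexHub} − 6)(296 − 3p_{FlexHub} + 2p_{IronWorks}).
∂π/∂p_{FlexHub} = 314 − 6p_{FlexHub} + 2p_{IronWorks} = 0 ⇒ p_{FlexHub} = 157/3 + (1/3)p_{IronWorks}.
Similarly p_{IronWorks} = 154/3 + (1/3)p_{FlexHub}.
Plugging p_{IronWorks} into FlexHub's best response: p_{FlexHub} = 157/3 + (1/3)(154/3 + (1/3)p_{FlexHub}) ⇒ (8/9)p_{FlexHub} = 625/9, so p_{FlexHub} = 78.125.
Then p_{IronWorks} = 154/3 + (1/3)·78.125 = 77.375.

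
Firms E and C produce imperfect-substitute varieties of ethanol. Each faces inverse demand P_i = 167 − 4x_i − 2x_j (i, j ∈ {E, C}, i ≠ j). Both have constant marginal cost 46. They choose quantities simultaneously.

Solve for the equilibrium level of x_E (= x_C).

Firm E's profit: π = x_E(167 − 4x_E − 2x_C) − 46x_E.
∂π/∂x_E = 121 − 8x_E − 2x_C = 0 ⇒ x_E = 15.125 − 0.25x_C.
By symmetry x_C = x_E; substituting into the reaction function, 1.25x_E = 15.125 and x_E = 12.1.

12.1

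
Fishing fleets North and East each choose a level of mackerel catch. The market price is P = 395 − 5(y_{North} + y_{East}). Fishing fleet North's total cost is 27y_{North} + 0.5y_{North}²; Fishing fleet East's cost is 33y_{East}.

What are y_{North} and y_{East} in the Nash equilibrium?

22, 25.2

Fishing fleet North's profit: π = y_{North}(395 − 5(y_{North} + y_{East})) − 27y_{North} − 0.5y_{North}².
∂π/∂y_{North} = 368 − 11y_{North} − 5y_{East} = 0, so y_{North} = 368/11 − (5/11)y_{East}.
For East: ∂π/∂y_{East} = 362 − 10y_{East} − 5y_{North} = 0 ⇒ y_{East} = 36.2 − 0.5y_{North}.
Solving the two reaction functions simultaneously: (1 − (−5/11)(−0.5))y_{North} = 368/11 − (5/11)·36.2, so (17/22)y_{North} = 17 and y_{North} = 22.
Then y_{East} = 36.2 − 0.5·22 = 25.2.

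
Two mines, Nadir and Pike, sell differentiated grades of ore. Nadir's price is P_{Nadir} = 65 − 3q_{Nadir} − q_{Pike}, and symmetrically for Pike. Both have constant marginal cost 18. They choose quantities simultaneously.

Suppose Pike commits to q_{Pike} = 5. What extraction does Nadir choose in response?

7

Mine Nadir's profit: π = q_{Nadir}(65 − 3q_{Nadir} − q_{Pike}) − 18q_{Nadir}.
∂π/∂q_{Nadir} = 47 − 6q_{Nadir} − q_{Pike} = 0 ⇒ q_{Nadir} = 47/6 − (1/6)q_{Pike}.
At q_{Pike} = 5: q_{Nadir} = 47/6 − (1/6)·5 = 7.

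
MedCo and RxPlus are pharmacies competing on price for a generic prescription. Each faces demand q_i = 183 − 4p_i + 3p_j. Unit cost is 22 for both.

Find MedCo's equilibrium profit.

MedCo's profit: π = (p_{MedCo} − 22)(183 − 4p_{MedCo} + 3p_{RxPlus}).
∂π/∂p_{MedCo} = 271 − 8p_{MedCo} + 3p_{RxPlus} = 0 ⇒ p_{MedCo} = 33.875 + 0.375p_{RxPlus}.
Setting p_{MedCo} = p_{RxPlus} in the reaction function: p_{MedCo} = 33.875 + 0.375p_{MedCo}, so p_{MedCo} = 33.875 / 0.625 = 54.2.
q_{MedCo} = 183 − 4·54.2 + 3·54.2 = 128.8.
Profit = (54.2 − 22)·128.8 = 4147.36.

4147.36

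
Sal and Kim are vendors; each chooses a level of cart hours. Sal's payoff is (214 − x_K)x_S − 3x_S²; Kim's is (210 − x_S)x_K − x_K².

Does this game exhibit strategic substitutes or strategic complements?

strategic substitutes

Expanding Sal's payoff: 214x_S − x_Kx_S − 3x_S².
∂π/∂x_S = 214 − x_K − 6x_S = 0, so x_S = 107/3 − (1/6)x_K.
The best-response slope dx_S/dx_K = −1/6 < 0: the reaction function is downward-sloping, so the choices are strategic substitutes.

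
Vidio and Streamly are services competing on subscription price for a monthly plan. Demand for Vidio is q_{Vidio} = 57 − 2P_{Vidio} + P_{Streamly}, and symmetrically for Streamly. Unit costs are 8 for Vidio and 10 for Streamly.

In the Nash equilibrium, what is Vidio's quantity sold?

33.2

Vidio's profit: π = (P_{Vidio} − 8)(57 − 2P_{Vidio} + P_{Streamly}).
∂π/∂P_{Vidio} = 73 − 4P_{Vidio} + P_{Streamly} = 0 ⇒ P_{Vidio} = 18.25 + 0.25P_{Streamly}.
Similarly P_{Streamly} = 19.25 + 0.25P_{Vidio}.
Solving the two reaction functions simultaneously: (1 − (0.25)(0.25))P_{Vidio} = 18.25 + 0.25·19.25, so 0.9375P_{Vidio} = 23.0625 and P_{Vidio} = 24.6.
Then P_{Streamly} = 19.25 + 0.25·24.6 = 25.4.
q_{Vidio} = 57 − 2·24.6 + 25.4 = 33.2.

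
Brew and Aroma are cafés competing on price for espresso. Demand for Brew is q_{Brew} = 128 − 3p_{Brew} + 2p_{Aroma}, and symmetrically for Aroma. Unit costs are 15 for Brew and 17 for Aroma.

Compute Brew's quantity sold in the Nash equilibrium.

85.875

Brew's profit: π = (p_{Brew} − 15)(128 − 3p_{Brew} + 2p_{Aroma}).
∂π/∂p_{Brew} = 173 − 6p_{Brew} + 2p_{Aroma} = 0 ⇒ p_{Brew} = 173/6 + (1/3)p_{Aroma}.
Similarly p_{Aroma} = 179/6 + (1/3)p_{Brew}.
Plugging p_{Aroma} into Brew's best response: p_{Brew} = 173/6 + (1/3)(179/6 + (1/3)p_{Brew}) ⇒ (8/9)p_{Brew} = 349/9, so p_{Brew} = 43.625.
Then p_{Aroma} = 179/6 + (1/3)·43.625 = 44.375.
q_{Brew} = 128 − 3·43.625 + 2·44.375 = 85.875.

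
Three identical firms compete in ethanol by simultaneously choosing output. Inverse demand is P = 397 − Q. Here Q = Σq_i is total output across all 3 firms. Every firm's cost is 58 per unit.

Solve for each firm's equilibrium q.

84.75

A representative firm's profit is π_i = q_i(397 − Q) − 58q_i, with Q = q_i + Σ_{j≠i} q_j.
First-order condition: 339 − 2q_i − Σ_{j≠i} q_j = 0.
With identical firms, set every q_j = q: then 339 − 2q − 2q = 0, i.e. q = 339/4 = 84.75.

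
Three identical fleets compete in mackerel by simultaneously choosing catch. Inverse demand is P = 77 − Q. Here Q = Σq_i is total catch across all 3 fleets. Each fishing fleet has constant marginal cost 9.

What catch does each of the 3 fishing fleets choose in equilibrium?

A representative fishing fleet's profit is π_i = q_i(77 − Q) − 9q_i, with Q = q_i + Σ_{j≠i} q_j.
First-order condition: 68 − 2q_i − Σ_{j≠i} q_j = 0.
In a symmetric equilibrium every fishing fleet chooses the same q, so Σ_{j≠i} q_j = 2q. The condition becomes 68 − 4q = 0, giving q = 68/4 = 17.

17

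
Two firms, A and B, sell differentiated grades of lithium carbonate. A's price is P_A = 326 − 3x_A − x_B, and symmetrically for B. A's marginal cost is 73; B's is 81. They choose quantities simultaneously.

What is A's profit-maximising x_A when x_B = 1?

Firm A's profit: π = x_A(326 − 3x_A − x_B) − 73x_A.
∂π/∂x_A = 253 − 6x_A − x_B = 0 ⇒ x_A = 253/6 − (1/6)x_B.
At x_B = 1: x_A = 253/6 − (1/6)·1 = 42.

42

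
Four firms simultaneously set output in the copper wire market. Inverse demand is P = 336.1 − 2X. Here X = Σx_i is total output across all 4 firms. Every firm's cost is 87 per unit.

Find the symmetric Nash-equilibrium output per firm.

24.91

A representative firm's profit is π_i = x_i(336.1 − 2X) − 87x_i, with X = x_i + Σ_{j≠i} x_j.
First-order condition: 249.1 − 4x_i − 2Σ_{j≠i} x_j = 0.
With identical firms, set every x_j = x: then 249.1 − 4x − 6x = 0, i.e. x = 249.1/10 = 24.91.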